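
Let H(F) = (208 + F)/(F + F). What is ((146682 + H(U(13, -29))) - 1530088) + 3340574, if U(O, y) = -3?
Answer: 11742803/6 ≈ 1.9571e+6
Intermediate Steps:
H(F) = (208 + F)/(2*F) (H(F) = (208 + F)/((2*F)) = (208 + F)*(1/(2*F)) = (208 + F)/(2*F))
((146682 + H(U(13, -29))) - 1530088) + 3340574 = ((146682 + (½)*(208 - 3)/(-3)) - 1530088) + 3340574 = ((146682 + (½)*(-⅓)*205) - 1530088) + 3340574 = ((146682 - 205/6) - 1530088) + 3340574 = (879887/6 - 1530088) + 3340574 = -8300641/6 + 3340574 = 11742803/6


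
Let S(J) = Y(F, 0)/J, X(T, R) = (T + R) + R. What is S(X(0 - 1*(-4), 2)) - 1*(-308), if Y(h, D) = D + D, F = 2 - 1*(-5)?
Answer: 308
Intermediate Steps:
X(T, R) = T + 2*R (X(T, R) = (R + T) + R = T + 2*R)
F = 7 (F = 2 + 5 = 7)
Y(h, D) = 2*D
S(J) = 0 (S(J) = (2*0)/J = 0/J = 0)
S(X(0 - 1*(-4), 2)) - 1*(-308) = 0 - 1*(-308) = 0 + 308 = 308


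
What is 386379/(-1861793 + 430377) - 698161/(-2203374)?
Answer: 10572955945/225281771256 ≈ 0.046932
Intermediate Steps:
386379/(-1861793 + 430377) - 698161/(-2203374) = 386379/(-1431416) - 698161*(-1/2203374) = 386379*(-1/1431416) + 698161/2203374 = -55197/204488 + 698161/2203374 = 10572955945/225281771256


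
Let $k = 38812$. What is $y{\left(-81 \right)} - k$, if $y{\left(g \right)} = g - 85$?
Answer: $-38978$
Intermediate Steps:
$y{\left(g \right)} = -85 + g$ ($y{\left(g \right)} = g - 85 = -85 + g$)
$y{\left(-81 \right)} - k = \left(-85 - 81\right) - 38812 = -166 - 38812 = -38978$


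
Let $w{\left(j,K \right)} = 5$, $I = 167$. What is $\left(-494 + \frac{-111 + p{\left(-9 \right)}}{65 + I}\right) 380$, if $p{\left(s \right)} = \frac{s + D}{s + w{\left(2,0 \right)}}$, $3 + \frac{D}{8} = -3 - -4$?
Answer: $- \frac{43590845}{232} \approx -1.8789 \cdot 10^{5}$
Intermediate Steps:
$D = -16$ ($D = -24 + 8 \left(-3 - -4\right) = -24 + 8 \left(-3 + 4\right) = -24 + 8 \cdot 1 = -24 + 8 = -16$)
$p{\left(s \right)} = \frac{-16 + s}{5 + s}$ ($p{\left(s \right)} = \frac{s - 16}{s + 5} = \frac{-16 + s}{5 + s}$)
$\left(-494 + \frac{-111 + p{\left(-9 \right)}}{65 + I}\right) 380 = \left(-494 + \frac{-111 + \frac{-16 - 9}{5 - 9}}{65 + 167}\right) 380 = \left(-494 + \frac{-111 + \frac{1}{-4} \left(-25\right)}{232}\right) 380 = \left(-494 + \left(-111 - - \frac{25}{4}\right) \frac{1}{232}\right) 380 = \left(-494 + \left(-111 + \frac{25}{4}\right) \frac{1}{232}\right) 380 = \left(-494 - \frac{419}{928}\right) 380 = \left(- \frac{458851}{928}\right) 380 = - \frac{43590845}{232}$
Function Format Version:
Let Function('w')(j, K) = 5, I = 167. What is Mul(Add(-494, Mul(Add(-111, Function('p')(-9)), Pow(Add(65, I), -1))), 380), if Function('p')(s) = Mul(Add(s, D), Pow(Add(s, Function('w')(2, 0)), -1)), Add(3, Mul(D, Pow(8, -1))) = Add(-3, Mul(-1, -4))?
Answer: Rational(-43590845, 232) ≈ -1.8789e+5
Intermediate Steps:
D = -16 (D = Add(-24, Mul(8, Add(-3, Mul(-1, -4)))) = Add(-24, Mul(8, Add(-3, 4))) = Add(-24, Mul(8, 1)) = Add(-24, 8) = -16)
Function('p')(s) = Mul(Pow(Add(5, s), -1), Add(-16, s)) (Function('p')(s) = Mul(Add(s, -16), Pow(Add(s, 5), -1)) = Mul(Add(-16, s), Pow(Add(5, s), -1)) = Mul(Pow(Add(5, s), -1), Add(-16, s)))
Mul(Add(-494, Mul(Add(-111, Function('p')(-9)), Pow(Add(65, I), -1))), 380) = Mul(Add(-494, Mul(Add(-111, Mul(Pow(Add(5, -9), -1), Add(-16, -9))), Pow(Add(65, 167), -1))), 380) = Mul(Add(-494, Mul(Add(-111, Mul(Pow(-4, -1), -25)), Pow(232, -1))), 380) = Mul(Add(-494, Mul(Add(-111, Mul(Rational(-1, 4), -25)), Rational(1, 232))), 380) = Mul(Add(-494, Mul(Add(-111, Rational(25, 4)), Rational(1, 232))), 380) = Mul(Add(-494, Mul(Rational(-419, 4), Rational(1, 232))), 380) = Mul(Add(-494, Rational(-419, 928)), 380) = Mul(Rational(-458851, 928), 380) = Rational(-43590845, 232)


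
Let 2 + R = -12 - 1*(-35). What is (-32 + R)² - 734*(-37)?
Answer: 27279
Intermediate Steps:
R = 21 (R = -2 + (-12 - 1*(-35)) = -2 + (-12 + 35) = -2 + 23 = 21)
(-32 + R)² - 734*(-37) = (-32 + 21)² - 734*(-37) = (-11)² - 1*(-27158) = 121 + 27158 = 27279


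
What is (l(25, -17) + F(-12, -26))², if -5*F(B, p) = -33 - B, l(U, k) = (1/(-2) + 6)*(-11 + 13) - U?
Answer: 2401/25 ≈ 96.040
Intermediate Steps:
l(U, k) = 11 - U (l(U, k) = (-½ + 6)*2 - U = (11/2)*2 - U = 11 - U)
F(B, p) = 33/5 + B/5 (F(B, p) = -(-33 - B)/5 = 33/5 + B/5)
(l(25, -17) + F(-12, -26))² = ((11 - 1*25) + (33/5 + (⅕)*(-12)))² = ((11 - 25) + (33/5 - 12/5))² = (-14 + 21/5)² = (-49/5)² = 2401/25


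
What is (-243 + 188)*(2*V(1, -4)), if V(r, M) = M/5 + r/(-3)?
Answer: 374/3 ≈ 124.67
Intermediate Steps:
V(r, M) = -r/3 + M/5 (V(r, M) = M*(⅕) + r*(-⅓) = M/5 - r/3 = -r/3 + M/5)
(-243 + 188)*(2*V(1, -4)) = (-243 + 188)*(2*(-⅓*1 + (⅕)*(-4))) = -110*(-⅓ - ⅘) = -110*(-17)/15 = -55*(-34/15) = 374/3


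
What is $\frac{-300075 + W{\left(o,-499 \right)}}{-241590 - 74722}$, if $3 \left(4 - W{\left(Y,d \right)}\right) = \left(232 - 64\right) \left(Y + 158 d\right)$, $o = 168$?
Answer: $- \frac{4105673}{316312} \approx -12.98$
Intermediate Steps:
$W{\left(Y,d \right)} = 4 - 8848 d - 56 Y$ ($W{\left(Y,d \right)} = 4 - \frac{\left(232 - 64\right) \left(Y + 158 d\right)}{3} = 4 - \frac{168 \left(Y + 158 d\right)}{3} = 4 - \frac{168 Y + 26544 d}{3} = 4 - \left(56 Y + 8848 d\right) = 4 - 8848 d - 56 Y$)
$\frac{-300075 + W{\left(o,-499 \right)}}{-241590 - 74722} = \frac{-300075 - -4405748}{-241590 - 74722} = \frac{-300075 + \left(4 + 4415152 - 9408\right)}{-241590 - 74722} = \frac{-300075 + 4405748}{-241590 - 74722} = \frac{4105673}{-316312} = 4105673 \left(- \frac{1}{316312}\right) = - \frac{4105673}{316312}$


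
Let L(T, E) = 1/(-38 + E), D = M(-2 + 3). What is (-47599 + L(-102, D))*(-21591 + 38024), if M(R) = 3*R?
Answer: -27376819278/35 ≈ -7.8219e+8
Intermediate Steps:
D = 3 (D = 3*(-2 + 3) = 3*1 = 3)
(-47599 + L(-102, D))*(-21591 + 38024) = (-47599 + 1/(-38 + 3))*(-21591 + 38024) = (-47599 + 1/(-35))*16433 = (-47599 - 1/35)*16433 = -1665966/35*16433 = -27376819278/35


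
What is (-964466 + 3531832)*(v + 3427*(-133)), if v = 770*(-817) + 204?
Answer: -2784762850782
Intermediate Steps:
v = -628886 (v = -629090 + 204 = -628886)
(-964466 + 3531832)*(v + 3427*(-133)) = (-964466 + 3531832)*(-628886 + 3427*(-133)) = 2567366*(-628886 - 455791) = 2567366*(-1084677) = -2784762850782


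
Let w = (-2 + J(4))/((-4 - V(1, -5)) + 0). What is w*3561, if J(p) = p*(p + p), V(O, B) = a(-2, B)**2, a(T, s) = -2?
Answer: -53415/4 ≈ -13354.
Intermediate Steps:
V(O, B) = 4 (V(O, B) = (-2)**2 = 4)
J(p) = 2*p**2 (J(p) = p*(2*p) = 2*p**2)
w = -15/4 (w = (-2 + 2*4**2)/((-4 - 1*4) + 0) = (-2 + 2*16)/((-4 - 4) + 0) = (-2 + 32)/(-8 + 0) = 30/(-8) = 30*(-1/8) = -15/4 ≈ -3.7500)
w*3561 = -15/4*3561 = -53415/4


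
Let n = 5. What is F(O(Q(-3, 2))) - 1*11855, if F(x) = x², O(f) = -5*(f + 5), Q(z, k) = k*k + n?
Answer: -6955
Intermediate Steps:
Q(z, k) = 5 + k² (Q(z, k) = k*k + 5 = k² + 5 = 5 + k²)
O(f) = -25 - 5*f (O(f) = -5*(5 + f) = -25 - 5*f)
F(O(Q(-3, 2))) - 1*11855 = (-25 - 5*(5 + 2²))² - 1*11855 = (-25 - 5*(5 + 4))² - 11855 = (-25 - 5*9)² - 11855 = (-25 - 45)² - 11855 = (-70)² - 11855 = 4900 - 11855 = -6955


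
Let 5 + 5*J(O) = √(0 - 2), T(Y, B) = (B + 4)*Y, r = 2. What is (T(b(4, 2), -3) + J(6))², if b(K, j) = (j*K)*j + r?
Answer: (85 + I*√2)²/25 ≈ 288.92 + 9.6167*I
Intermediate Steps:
b(K, j) = 2 + K*j² (b(K, j) = (j*K)*j + 2 = (K*j)*j + 2 = K*j² + 2 = 2 + K*j²)
T(Y, B) = Y*(4 + B) (T(Y, B) = (4 + B)*Y = Y*(4 + B))
J(O) = -1 + I*√2/5 (J(O) = -1 + √(0 - 2)/5 = -1 + √(-2)/5 = -1 + (I*√2)/5 = -1 + I*√2/5)
(T(b(4, 2), -3) + J(6))² = ((2 + 4*2²)*(4 - 3) + (-1 + I*√2/5))² = ((2 + 4*4)*1 + (-1 + I*√2/5))² = ((2 + 16)*1 + (-1 + I*√2/5))² = (18*1 + (-1 + I*√2/5))² = (18 + (-1 + I*√2/5))² = (17 + I*√2/5)²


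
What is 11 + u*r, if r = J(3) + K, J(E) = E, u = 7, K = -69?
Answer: -451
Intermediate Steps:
r = -66 (r = 3 - 69 = -66)
11 + u*r = 11 + 7*(-66) = 11 - 462 = -451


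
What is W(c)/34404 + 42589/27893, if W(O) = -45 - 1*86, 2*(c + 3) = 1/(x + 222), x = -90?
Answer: 1461577973/959630772 ≈ 1.5231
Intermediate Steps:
c = -791/264 (c = -3 + 1/(2*(-90 + 222)) = -3 + (½)/132 = -3 + (½)*(1/132) = -3 + 1/264 = -791/264 ≈ -2.9962)
W(O) = -131 (W(O) = -45 - 86 = -131)
W(c)/34404 + 42589/27893 = -131/34404 + 42589/27893 = 1461577973/959630772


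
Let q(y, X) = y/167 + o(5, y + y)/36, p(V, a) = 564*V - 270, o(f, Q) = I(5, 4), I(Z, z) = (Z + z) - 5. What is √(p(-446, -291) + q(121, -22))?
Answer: I*√63205356062/501 ≈ 501.81*I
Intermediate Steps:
I(Z, z) = -5 + Z + z
o(f, Q) = 4 (o(f, Q) = -5 + 5 + 4 = 4)
p(V, a) = -270 + 564*V
q(y, X) = ⅑ + y/167 (q(y, X) = y/167 + 4/36 = y*(1/167) + 4*(1/36) = y/167 + ⅑ = ⅑ + y/167)
√(p(-446, -291) + q(121, -22)) = √((-270 + 564*(-446)) + (⅑ + (1/167)*121)) = √((-270 - 251544) + (⅑ + 121/167)) = √(-251814 + 1256/1503) = √(-378475186/1503) = I*√63205356062/501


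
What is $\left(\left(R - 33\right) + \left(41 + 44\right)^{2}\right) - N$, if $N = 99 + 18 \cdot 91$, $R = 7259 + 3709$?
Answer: $16423$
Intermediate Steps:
$R = 10968$
$N = 1737$ ($N = 99 + 1638 = 1737$)
$\left(\left(R - 33\right) + \left(41 + 44\right)^{2}\right) - N = \left(\left(10968 - 33\right) + \left(41 + 44\right)^{2}\right) - 1737 = \left(10935 + 85^{2}\right) - 1737 = \left(10935 + 7225\right) - 1737 = 18160 - 1737 = 16423$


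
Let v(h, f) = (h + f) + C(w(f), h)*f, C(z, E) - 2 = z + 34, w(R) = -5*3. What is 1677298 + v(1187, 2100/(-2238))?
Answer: 626067205/373 ≈ 1.6785e+6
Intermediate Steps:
w(R) = -15
C(z, E) = 36 + z (C(z, E) = 2 + (z + 34) = 2 + (34 + z) = 36 + z)
v(h, f) = h + 22*f (v(h, f) = (h + f) + (36 - 15)*f = (f + h) + 21*f = h + 22*f)
1677298 + v(1187, 2100/(-2238)) = 1677298 + (1187 + 22*(2100/(-2238))) = 1677298 + (1187 + 22*(2100*(-1/2238))) = 1677298 + (1187 + 22*(-350/373)) = 1677298 + (1187 - 7700/373) = 1677298 + 435051/373 = 626067205/373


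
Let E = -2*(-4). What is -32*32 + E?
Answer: -1016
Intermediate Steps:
E = 8
-32*32 + E = -32*32 + 8 = -1024 + 8 = -1016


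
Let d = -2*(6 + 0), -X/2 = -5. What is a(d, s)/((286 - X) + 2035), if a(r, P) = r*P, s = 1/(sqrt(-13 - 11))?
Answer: I*sqrt(6)/2311 ≈ 0.0010599*I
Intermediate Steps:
X = 10 (X = -2*(-5) = 10)
s = -I*sqrt(6)/12 (s = 1/(sqrt(-24)) = 1/(2*I*sqrt(6)) = -I*sqrt(6)/12 ≈ -0.20412*I)
d = -12 (d = -2*6 = -12)
a(r, P) = P*r
a(d, s)/((286 - X) + 2035) = (-I*sqrt(6)/12*(-12))/((286 - 1*10) + 2035) = (I*sqrt(6))/((286 - 10) + 2035) = (I*sqrt(6))/(276 + 2035) = (I*sqrt(6))/2311 = I*sqrt(6)/2311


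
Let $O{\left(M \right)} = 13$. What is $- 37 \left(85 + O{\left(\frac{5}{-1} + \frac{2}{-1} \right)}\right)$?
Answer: $-3626$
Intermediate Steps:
$- 37 \left(85 + O{\left(\frac{5}{-1} + \frac{2}{-1} \right)}\right) = - 37 \left(85 + 13\right) = \left(-37\right) 98 = -3626$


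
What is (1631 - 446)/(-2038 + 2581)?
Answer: 395/181 ≈ 2.1823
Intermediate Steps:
(1631 - 446)/(-2038 + 2581) = 1185/543 = 1185*(1/543) = 395/181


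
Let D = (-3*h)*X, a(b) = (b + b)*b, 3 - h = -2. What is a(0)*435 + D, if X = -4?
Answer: 60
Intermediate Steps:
h = 5 (h = 3 - 1*(-2) = 3 + 2 = 5)
a(b) = 2*b² (a(b) = (2*b)*b = 2*b²)
D = 60 (D = -3*5*(-4) = -15*(-4) = 60)
a(0)*435 + D = (2*0²)*435 + 60 = (2*0)*435 + 60 = 0*435 + 60 = 0 + 60 = 60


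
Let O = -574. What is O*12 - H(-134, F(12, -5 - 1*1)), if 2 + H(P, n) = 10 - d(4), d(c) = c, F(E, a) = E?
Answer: -6892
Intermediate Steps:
H(P, n) = 4 (H(P, n) = -2 + (10 - 1*4) = -2 + (10 - 4) = -2 + 6 = 4)
O*12 - H(-134, F(12, -5 - 1*1)) = -574*12 - 1*4 = -6888 - 4 = -6892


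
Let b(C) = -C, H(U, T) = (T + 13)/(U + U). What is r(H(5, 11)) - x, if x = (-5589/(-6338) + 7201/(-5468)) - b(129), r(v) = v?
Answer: -10930984021/86640460 ≈ -126.16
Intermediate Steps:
H(U, T) = (13 + T)/(2*U) (H(U, T) = (13 + T)/((2*U)) = (13 + T)*(1/(2*U)) = (13 + T)/(2*U))
x = 2227784225/17328092 (x = (-5589/(-6338) + 7201/(-5468)) - (-1)*129 = (-5589*(-1/6338) + 7201*(-1/5468)) - 1*(-129) = (5589/6338 - 7201/5468) + 129 = -7539643/17328092 + 129 = 2227784225/17328092 ≈ 128.56)
r(H(5, 11)) - x = (1/2)*(13 + 11)/5 - 1*2227784225/17328092 = (1/2)*(1/5)*24 - 2227784225/17328092 = 12/5 - 2227784225/17328092 = -10930984021/86640460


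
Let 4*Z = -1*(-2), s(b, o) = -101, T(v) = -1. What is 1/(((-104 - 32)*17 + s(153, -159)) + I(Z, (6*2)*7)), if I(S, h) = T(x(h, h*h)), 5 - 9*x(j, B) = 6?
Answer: -1/2414 ≈ -0.00041425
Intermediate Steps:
x(j, B) = -1/9 (x(j, B) = 5/9 - 1/9*6 = 5/9 - 2/3 = -1/9)
Z = 1/2 (Z = (-1*(-2))/4 = (1/4)*2 = 1/2 ≈ 0.50000)
I(S, h) = -1
1/(((-104 - 32)*17 + s(153, -159)) + I(Z, (6*2)*7)) = 1/(((-104 - 32)*17 - 101) - 1) = 1/((-136*17 - 101) - 1) = 1/((-2312 - 101) - 1) = 1/(-2413 - 1) = 1/(-2414) = -1/2414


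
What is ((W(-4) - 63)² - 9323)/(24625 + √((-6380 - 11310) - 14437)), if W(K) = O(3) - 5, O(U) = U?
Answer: -62769125/303211376 + 2549*I*√32127/303211376 ≈ -0.20701 + 0.0015068*I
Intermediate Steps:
W(K) = -2 (W(K) = 3 - 5 = -2)
((W(-4) - 63)² - 9323)/(24625 + √((-6380 - 11310) - 14437)) = ((-2 - 63)² - 9323)/(24625 + √((-6380 - 11310) - 14437)) = ((-65)² - 9323)/(24625 + √(-17690 - 14437)) = (4225 - 9323)/(24625 + √(-32127)) = -5098/(24625 + I*√32127)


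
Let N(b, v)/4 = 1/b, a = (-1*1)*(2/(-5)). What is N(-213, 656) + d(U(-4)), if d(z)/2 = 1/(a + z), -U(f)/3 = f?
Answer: 941/6603 ≈ 0.14251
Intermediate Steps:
U(f) = -3*f
a = ⅖ (a = -2*(-1)/5 = -1*(-⅖) = ⅖ ≈ 0.40000)
N(b, v) = 4/b
d(z) = 2/(⅖ + z)
N(-213, 656) + d(U(-4)) = 4/(-213) + 10/(2 + 5*(-3*(-4))) = 4*(-1/213) + 10/(2 + 5*12) = -4/213 + 10/(2 + 60) = -4/213 + 10/62 = -4/213 + 10*(1/62) = -4/213 + 5/31 = 941/6603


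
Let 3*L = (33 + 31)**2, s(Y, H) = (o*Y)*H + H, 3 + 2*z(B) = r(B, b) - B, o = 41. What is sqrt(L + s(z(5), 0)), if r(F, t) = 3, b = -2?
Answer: 64*sqrt(3)/3 ≈ 36.950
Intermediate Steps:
z(B) = -B/2 (z(B) = -3/2 + (3 - B)/2 = -3/2 + (3/2 - B/2) = -B/2)
s(Y, H) = H + 41*H*Y (s(Y, H) = (41*Y)*H + H = 41*H*Y + H = H + 41*H*Y)
L = 4096/3 (L = (33 + 31)**2/3 = (1/3)*64**2 = (1/3)*4096 = 4096/3 ≈ 1365.3)
sqrt(L + s(z(5), 0)) = sqrt(4096/3 + 0*(1 + 41*(-1/2*5))) = sqrt(4096/3 + 0*(1 + 41*(-5/2))) = sqrt(4096/3 + 0*(1 - 205/2)) = sqrt(4096/3 + 0*(-203/2)) = sqrt(4096/3 + 0) = sqrt(4096/3) = 64*sqrt(3)/3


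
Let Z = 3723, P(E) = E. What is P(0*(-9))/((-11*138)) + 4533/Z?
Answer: 1511/1241 ≈ 1.2176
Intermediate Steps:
P(0*(-9))/((-11*138)) + 4533/Z = (0*(-9))/((-11*138)) + 4533/3723 = 0/(-1518) + 4533*(1/3723) = 0*(-1/1518) + 1511/1241 = 0 + 1511/1241 = 1511/1241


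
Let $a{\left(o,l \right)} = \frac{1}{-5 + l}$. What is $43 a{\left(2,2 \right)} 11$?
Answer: $- \frac{473}{3} \approx -157.67$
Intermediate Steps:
$43 a{\left(2,2 \right)} 11 = \frac{43}{-5 + 2} \cdot 11 = \frac{43}{-3} \cdot 11 = 43 \left(- \frac{1}{3}\right) 11 = \left(- \frac{43}{3}\right) 11 = - \frac{473}{3}$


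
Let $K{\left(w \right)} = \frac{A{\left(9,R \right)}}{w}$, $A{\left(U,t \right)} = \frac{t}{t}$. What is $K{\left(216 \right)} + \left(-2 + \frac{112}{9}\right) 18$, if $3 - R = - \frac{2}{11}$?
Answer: $\frac{40609}{216} \approx 188.0$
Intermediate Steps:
$R = \frac{35}{11}$ ($R = 3 - - \frac{2}{11} = 3 + \frac{2}{11} = \frac{35}{11} \approx 3.1818$)
$A{\left(U,t \right)} = 1$
$K{\left(w \right)} = \frac{1}{w}$ ($K{\left(w \right)} = 1 \frac{1}{w} = \frac{1}{w}$)
$K{\left(216 \right)} + \left(-2 + \frac{112}{9}\right) 18 = \frac{1}{216} + \left(-2 + \frac{112}{9}\right) 18 = \frac{1}{216} + \frac{94}{9} \cdot 18 = \frac{1}{216} + 188 = \frac{40609}{216}$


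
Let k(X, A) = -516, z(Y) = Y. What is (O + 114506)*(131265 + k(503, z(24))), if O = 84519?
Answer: 26022319725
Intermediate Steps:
(O + 114506)*(131265 + k(503, z(24))) = (84519 + 114506)*(131265 - 516) = 199025*130749 = 26022319725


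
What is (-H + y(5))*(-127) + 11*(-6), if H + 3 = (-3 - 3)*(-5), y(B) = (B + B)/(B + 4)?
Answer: 28997/9 ≈ 3221.9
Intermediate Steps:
y(B) = 2*B/(4 + B) (y(B) = (2*B)/(4 + B) = 2*B/(4 + B))
H = 27 (H = -3 + (-3 - 3)*(-5) = -3 - 6*(-5) = -3 + 30 = 27)
(-H + y(5))*(-127) + 11*(-6) = (-1*27 + 2*5/(4 + 5))*(-127) + 11*(-6) = (-27 + 2*5/9)*(-127) - 66 = (-27 + 2*5*(⅑))*(-127) - 66 = (-27 + 10/9)*(-127) - 66 = -233/9*(-127) - 66 = 29591/9 - 66 = 28997/9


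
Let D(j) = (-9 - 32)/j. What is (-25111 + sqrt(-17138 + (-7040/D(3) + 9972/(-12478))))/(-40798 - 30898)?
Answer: 25111/71696 - I*sqrt(271934801431598)/9169882552 ≈ 0.35024 - 0.0017983*I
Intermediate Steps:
D(j) = -41/j
(-25111 + sqrt(-17138 + (-7040/D(3) + 9972/(-12478))))/(-40798 - 30898) = (-25111 + sqrt(-17138 + (-7040/((-41/3)) + 9972/(-12478))))/(-40798 - 30898) = (-25111 + sqrt(-17138 + (-7040/((-41*1/3)) + 9972*(-1/12478))))/(-71696) = (-25111 + sqrt(-17138 + (-7040/(-41/3) - 4986/6239)))*(-1/71696) = (-25111 + sqrt(-17138 + (-7040*(-3/41) - 4986/6239)))*(-1/71696) = (-25111 + sqrt(-17138 + (21120/41 - 4986/6239)))*(-1/71696) = (-25111 + sqrt(-17138 + 131563254/255799))*(-1/71696) = (-25111 + sqrt(-4252320008/255799))*(-1/71696) = (-25111 + 2*I*sqrt(271934801431598)/255799)*(-1/71696) = 25111/71696 - I*sqrt(271934801431598)/9169882552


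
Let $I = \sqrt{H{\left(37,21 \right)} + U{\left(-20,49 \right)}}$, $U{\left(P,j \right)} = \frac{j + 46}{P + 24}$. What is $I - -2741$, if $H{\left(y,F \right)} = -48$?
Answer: $2741 + \frac{i \sqrt{97}}{2} \approx 2741.0 + 4.9244 i$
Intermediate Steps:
$U{\left(P,j \right)} = \frac{46 + j}{24 + P}$
$I = \frac{i \sqrt{97}}{2}$ ($I = \sqrt{-48 + \frac{46 + 49}{24 - 20}} = \sqrt{-48 + \frac{1}{4} \cdot 95} = \sqrt{-48 + \frac{95}{4}} = \sqrt{- \frac{97}{4}} = \frac{i \sqrt{97}}{2} \approx 4.9244 i$)
$I - -2741 = \frac{i \sqrt{97}}{2} - -2741 = \frac{i \sqrt{97}}{2} + 2741 = 2741 + \frac{i \sqrt{97}}{2}$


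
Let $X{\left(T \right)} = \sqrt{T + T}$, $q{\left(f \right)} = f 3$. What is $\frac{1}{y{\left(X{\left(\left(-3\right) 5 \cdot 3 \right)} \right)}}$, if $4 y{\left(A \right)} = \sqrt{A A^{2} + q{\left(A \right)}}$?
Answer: $\frac{2 \cdot 10^{\frac{3}{4}} \sqrt{29}}{435 \sqrt{- i}} \approx 0.098452 + 0.098452 i$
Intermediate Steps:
$q{\left(f \right)} = 3 f$
$X{\left(T \right)} = \sqrt{2} \sqrt{T}$ ($X{\left(T \right)} = \sqrt{2 T} = \sqrt{2} \sqrt{T}$)
$y{\left(A \right)} = \frac{\sqrt{A^{3} + 3 A}}{4}$ ($y{\left(A \right)} = \frac{\sqrt{A A^{2} + 3 A}}{4} = \frac{\sqrt{A^{3} + 3 A}}{4}$)
$\frac{1}{y{\left(X{\left(\left(-3\right) 5 \cdot 3 \right)} \right)}} = \frac{1}{\frac{1}{4} \sqrt{\sqrt{2} \sqrt{\left(-3\right) 5 \cdot 3} \left(3 + \left(\sqrt{2} \sqrt{\left(-3\right) 5 \cdot 3}\right)^{2}\right)}} = \frac{1}{\frac{1}{4} \sqrt{\sqrt{2} \sqrt{\left(-15\right) 3} \left(3 + \left(\sqrt{2} \sqrt{\left(-15\right) 3}\right)^{2}\right)}} = \frac{1}{\frac{1}{4} \sqrt{\sqrt{2} \sqrt{-45} \left(3 + \left(\sqrt{2} \sqrt{-45}\right)^{2}\right)}} = \frac{1}{\frac{1}{4} \sqrt{\sqrt{2} \cdot 3 i \sqrt{5} \left(3 + \left(\sqrt{2} \cdot 3 i \sqrt{5}\right)^{2}\right)}} = \frac{1}{\frac{1}{4} \sqrt{3 i \sqrt{10} \left(3 + \left(3 i \sqrt{10}\right)^{2}\right)}} = \frac{1}{\frac{1}{4} \sqrt{3 i \sqrt{10} \left(3 - 90\right)}} = \frac{1}{\frac{1}{4} \sqrt{3 i \sqrt{10} \left(-87\right)}} = \frac{1}{\frac{1}{4} \sqrt{- 261 i \sqrt{10}}} = \frac{1}{\frac{1}{4} \cdot 3 \sqrt[4]{10} \sqrt{29} \sqrt{- i}} = \frac{1}{\frac{3}{4} \sqrt[4]{10} \sqrt{29} \sqrt{- i}} = \frac{2 \cdot 10^{\frac{3}{4}} \sqrt{29}}{435 \sqrt{- i}}$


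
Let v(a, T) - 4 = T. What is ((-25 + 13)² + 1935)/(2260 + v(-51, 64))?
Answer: 693/776 ≈ 0.89304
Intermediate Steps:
v(a, T) = 4 + T
((-25 + 13)² + 1935)/(2260 + v(-51, 64)) = ((-25 + 13)² + 1935)/(2260 + (4 + 64)) = ((-12)² + 1935)/(2260 + 68) = (144 + 1935)/2328 = 2079*(1/2328) = 693/776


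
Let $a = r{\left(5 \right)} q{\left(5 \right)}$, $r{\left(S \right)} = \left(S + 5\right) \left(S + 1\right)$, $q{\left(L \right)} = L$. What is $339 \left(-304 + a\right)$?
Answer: $-1356$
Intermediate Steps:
$r{\left(S \right)} = \left(1 + S\right) \left(5 + S\right)$ ($r{\left(S \right)} = \left(5 + S\right) \left(1 + S\right) = \left(1 + S\right) \left(5 + S\right)$)
$a = 300$ ($a = \left(5 + 5^{2} + 6 \cdot 5\right) 5 = \left(5 + 25 + 30\right) 5 = 60 \cdot 5 = 300$)
$339 \left(-304 + a\right) = 339 \left(-304 + 300\right) = 339 \left(-4\right) = -1356$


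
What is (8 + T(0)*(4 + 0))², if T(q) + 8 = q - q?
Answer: 576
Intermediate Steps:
T(q) = -8 (T(q) = -8 + (q - q) = -8 + 0 = -8)
(8 + T(0)*(4 + 0))² = (8 - 8*(4 + 0))² = (8 - 8*4)² = (8 - 32)² = (-24)² = 576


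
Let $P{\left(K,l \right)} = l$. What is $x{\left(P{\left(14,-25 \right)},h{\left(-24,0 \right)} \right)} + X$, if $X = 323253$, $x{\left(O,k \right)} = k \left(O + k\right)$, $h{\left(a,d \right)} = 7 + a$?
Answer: $323967$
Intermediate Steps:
$x{\left(P{\left(14,-25 \right)},h{\left(-24,0 \right)} \right)} + X = \left(7 - 24\right) \left(-25 + \left(7 - 24\right)\right) + 323253 = - 17 \left(-25 - 17\right) + 323253 = \left(-17\right) \left(-42\right) + 323253 = 714 + 323253 = 323967$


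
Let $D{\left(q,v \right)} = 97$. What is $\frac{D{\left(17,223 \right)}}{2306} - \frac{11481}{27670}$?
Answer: $- \frac{5947799}{15951755} \approx -0.37286$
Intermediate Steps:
$\frac{D{\left(17,223 \right)}}{2306} - \frac{11481}{27670} = \frac{97}{2306} - \frac{11481}{27670} = - \frac{5947799}{15951755}$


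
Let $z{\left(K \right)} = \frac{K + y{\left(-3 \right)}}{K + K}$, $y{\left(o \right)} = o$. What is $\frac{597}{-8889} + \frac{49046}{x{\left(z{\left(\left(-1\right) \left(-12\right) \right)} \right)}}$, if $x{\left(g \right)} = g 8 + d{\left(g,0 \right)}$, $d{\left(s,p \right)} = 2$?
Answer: $\frac{145322303}{14815} \approx 9809.1$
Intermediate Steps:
$z{\left(K \right)} = \frac{-3 + K}{2 K}$ ($z{\left(K \right)} = \frac{K - 3}{K + K} = \frac{-3 + K}{2 K}$)
$x{\left(g \right)} = 2 + 8 g$ ($x{\left(g \right)} = g 8 + 2 = 8 g + 2 = 2 + 8 g$)
$\frac{597}{-8889} + \frac{49046}{x{\left(z{\left(\left(-1\right) \left(-12\right) \right)} \right)}} = \frac{597}{-8889} + \frac{49046}{2 + 8 \frac{-3 - -12}{2 \left(\left(-1\right) \left(-12\right)\right)}} = 597 \left(- \frac{1}{8889}\right) + \frac{49046}{2 + 8 \frac{-3 + 12}{2 \cdot 12}} = - \frac{199}{2963} + \frac{49046}{2 + 8 \cdot \frac{1}{2} \cdot \frac{1}{12} \cdot 9} = - \frac{199}{2963} + \frac{49046}{2 + 8 \cdot \frac{3}{8}} = - \frac{199}{2963} + \frac{49046}{2 + 3} = - \frac{199}{2963} + \frac{49046}{5} = \frac{145322303}{14815}$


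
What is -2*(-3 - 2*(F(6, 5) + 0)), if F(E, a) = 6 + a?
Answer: 50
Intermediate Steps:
-2*(-3 - 2*(F(6, 5) + 0)) = -2*(-3 - 2*((6 + 5) + 0)) = -2*(-3 - 2*(11 + 0)) = -2*(-3 - 2*11) = -2*(-3 - 22) = -2*(-25) = 50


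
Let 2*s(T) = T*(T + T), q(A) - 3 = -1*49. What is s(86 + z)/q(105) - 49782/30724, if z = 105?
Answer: -140391527/176663 ≈ -794.69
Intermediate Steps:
q(A) = -46 (q(A) = 3 - 1*49 = 3 - 49 = -46)
s(T) = T² (s(T) = (T*(T + T))/2 = (T*(2*T))/2 = (2*T²)/2 = T²)
s(86 + z)/q(105) - 49782/30724 = (86 + 105)²/(-46) - 49782/30724 = 191²*(-1/46) - 49782*1/30724 = 36481*(-1/46) - 24891/15362 = -36481/46 - 24891/15362 = -140391527/176663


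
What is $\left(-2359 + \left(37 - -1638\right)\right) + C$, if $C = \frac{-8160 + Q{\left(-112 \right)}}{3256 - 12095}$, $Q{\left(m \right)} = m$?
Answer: $- \frac{6037604}{8839} \approx -683.06$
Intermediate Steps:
$C = \frac{8272}{8839}$ ($C = \frac{-8160 - 112}{3256 - 12095} = - \frac{8272}{-8839} = \left(-8272\right) \left(- \frac{1}{8839}\right) = \frac{8272}{8839} \approx 0.93585$)
$\left(-2359 + \left(37 - -1638\right)\right) + C = \left(-2359 + \left(37 - -1638\right)\right) + \frac{8272}{8839} = \left(-2359 + \left(37 + 1638\right)\right) + \frac{8272}{8839} = \left(-2359 + 1675\right) + \frac{8272}{8839} = -684 + \frac{8272}{8839} = - \frac{6037604}{8839}$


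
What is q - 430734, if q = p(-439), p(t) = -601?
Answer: -431335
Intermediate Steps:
q = -601
q - 430734 = -601 - 430734 = -431335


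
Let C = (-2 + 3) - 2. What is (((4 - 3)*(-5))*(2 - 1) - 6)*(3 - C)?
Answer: -44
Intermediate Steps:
C = -1 (C = 1 - 2 = -1)
(((4 - 3)*(-5))*(2 - 1) - 6)*(3 - C) = (((4 - 3)*(-5))*(2 - 1) - 6)*(3 - 1*(-1)) = ((1*(-5))*1 - 6)*(3 + 1) = (-5*1 - 6)*4 = (-5 - 6)*4 = -11*4 = -44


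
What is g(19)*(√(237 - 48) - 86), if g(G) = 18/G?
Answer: -1548/19 + 54*√21/19 ≈ -68.449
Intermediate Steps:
g(19)*(√(237 - 48) - 86) = (18/19)*(√(237 - 48) - 86) = (18*(1/19))*(√189 - 86) = 18*(3*√21 - 86)/19 = 18*(-86 + 3*√21)/19 = -1548/19 + 54*√21/19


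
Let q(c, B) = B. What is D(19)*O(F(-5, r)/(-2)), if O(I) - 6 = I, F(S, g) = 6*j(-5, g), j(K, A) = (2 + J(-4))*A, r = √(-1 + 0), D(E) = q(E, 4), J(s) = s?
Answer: 24 + 24*I ≈ 24.0 + 24.0*I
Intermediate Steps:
D(E) = 4
r = I (r = √(-1) = I ≈ 1.0*I)
j(K, A) = -2*A (j(K, A) = (2 - 4)*A = -2*A)
F(S, g) = -12*g (F(S, g) = 6*(-2*g) = -12*g)
O(I) = 6 + I
D(19)*O(F(-5, r)/(-2)) = 4*(6 - 12*I/(-2)) = 4*(6 - 12*I*(-½)) = 4*(6 + 6*I) = 24 + 24*I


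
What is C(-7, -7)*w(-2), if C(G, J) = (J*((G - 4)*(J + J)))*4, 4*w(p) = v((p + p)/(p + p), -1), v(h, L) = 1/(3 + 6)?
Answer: -1078/9 ≈ -119.78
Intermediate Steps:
v(h, L) = ⅑ (v(h, L) = 1/9 = ⅑)
w(p) = 1/36 (w(p) = (¼)*(⅑) = 1/36)
C(G, J) = 8*J²*(-4 + G) (C(G, J) = (J*((-4 + G)*(2*J)))*4 = (J*(2*J*(-4 + G)))*4 = (2*J²*(-4 + G))*4 = 8*J²*(-4 + G))
C(-7, -7)*w(-2) = (8*(-7)²*(-4 - 7))*(1/36) = (8*49*(-11))*(1/36) = -4312*1/36 = -1078/9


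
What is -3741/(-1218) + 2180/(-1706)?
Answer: 21419/11942 ≈ 1.7936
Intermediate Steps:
-3741/(-1218) + 2180/(-1706) = -3741*(-1/1218) + 2180*(-1/1706) = 43/14 - 1090/853 = 21419/11942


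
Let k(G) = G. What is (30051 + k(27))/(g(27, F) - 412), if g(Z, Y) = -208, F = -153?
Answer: -15039/310 ≈ -48.513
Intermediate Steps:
(30051 + k(27))/(g(27, F) - 412) = (30051 + 27)/(-208 - 412) = 30078/(-620) = 30078*(-1/620) = -15039/310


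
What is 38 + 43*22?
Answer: 984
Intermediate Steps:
38 + 43*22 = 38 + 946 = 984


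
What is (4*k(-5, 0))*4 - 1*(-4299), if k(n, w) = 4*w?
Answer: 4299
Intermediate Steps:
(4*k(-5, 0))*4 - 1*(-4299) = (4*(4*0))*4 - 1*(-4299) = (4*0)*4 + 4299 = 0*4 + 4299 = 0 + 4299 = 4299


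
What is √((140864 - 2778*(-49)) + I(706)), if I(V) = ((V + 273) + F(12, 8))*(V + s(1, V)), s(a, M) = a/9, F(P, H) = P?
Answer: √8790679/3 ≈ 988.30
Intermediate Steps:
s(a, M) = a/9 (s(a, M) = a*(⅑) = a/9)
I(V) = (285 + V)*(⅑ + V) (I(V) = ((V + 273) + 12)*(V + (⅑)*1) = ((273 + V) + 12)*(V + ⅑) = (285 + V)*(⅑ + V))
√((140864 - 2778*(-49)) + I(706)) = √((140864 - 2778*(-49)) + (95/3 + 706² + (2566/9)*706)) = √((140864 + 136122) + (95/3 + 498436 + 1811596/9)) = √(276986 + 6297805/9) = √(8790679/9) = √8790679/3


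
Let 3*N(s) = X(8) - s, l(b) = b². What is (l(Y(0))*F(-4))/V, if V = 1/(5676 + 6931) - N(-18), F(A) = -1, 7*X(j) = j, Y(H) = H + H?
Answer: 0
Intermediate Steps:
Y(H) = 2*H
X(j) = j/7
N(s) = 8/21 - s/3 (N(s) = ((⅐)*8 - s)/3 = (8/7 - s)/3 = 8/21 - s/3)
V = -241331/37821 (V = 1/(5676 + 6931) - (8/21 - ⅓*(-18)) = 1/12607 - (8/21 + 6) = 1/12607 - 1*134/21 = 1/12607 - 134/21 = -241331/37821 ≈ -6.3809)
(l(Y(0))*F(-4))/V = ((2*0)²*(-1))/(-241331/37821) = (0²*(-1))*(-37821/241331) = (0*(-1))*(-37821/241331) = 0*(-37821/241331) = 0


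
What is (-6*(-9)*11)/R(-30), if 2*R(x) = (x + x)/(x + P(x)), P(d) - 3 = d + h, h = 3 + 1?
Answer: 5247/5 ≈ 1049.4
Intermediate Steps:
h = 4
P(d) = 7 + d (P(d) = 3 + (d + 4) = 3 + (4 + d) = 7 + d)
R(x) = x/(7 + 2*x) (R(x) = ((x + x)/(x + (7 + x)))/2 = ((2*x)/(7 + 2*x))/2 = (2*x/(7 + 2*x))/2 = x/(7 + 2*x))
(-6*(-9)*11)/R(-30) = (-6*(-9)*11)/((-30/(7 + 2*(-30)))) = (54*11)/((-30/(7 - 60))) = 594/((-30/(-53))) = 594/((-30*(-1/53))) = 594/(30/53) = 594*(53/30) = 5247/5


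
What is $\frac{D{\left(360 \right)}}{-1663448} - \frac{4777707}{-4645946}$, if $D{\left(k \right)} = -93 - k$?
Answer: $\frac{3974785883637}{3864144790904} \approx 1.0286$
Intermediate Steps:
$\frac{D{\left(360 \right)}}{-1663448} - \frac{4777707}{-4645946} = \frac{-93 - 360}{-1663448} - \frac{4777707}{-4645946} = \left(-93 - 360\right) \left(- \frac{1}{1663448}\right) - - \frac{4777707}{4645946} = \left(-453\right) \left(- \frac{1}{1663448}\right) + \frac{4777707}{4645946} = \frac{453}{1663448} + \frac{4777707}{4645946} = \frac{3974785883637}{3864144790904}$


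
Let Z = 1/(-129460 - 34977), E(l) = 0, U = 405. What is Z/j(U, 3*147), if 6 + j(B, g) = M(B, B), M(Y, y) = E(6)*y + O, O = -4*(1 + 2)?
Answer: 1/2959866 ≈ 3.3785e-7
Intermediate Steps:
O = -12 (O = -4*3 = -12)
M(Y, y) = -12 (M(Y, y) = 0*y - 12 = 0 - 12 = -12)
j(B, g) = -18 (j(B, g) = -6 - 12 = -18)
Z = -1/164437 (Z = 1/(-164437) = -1/164437 ≈ -6.0814e-6)
Z/j(U, 3*147) = -1/164437/(-18) = -1/164437*(-1/18) = 1/2959866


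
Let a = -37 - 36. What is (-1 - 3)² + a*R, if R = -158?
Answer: 11550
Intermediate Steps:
a = -73
(-1 - 3)² + a*R = (-1 - 3)² - 73*(-158) = (-4)² + 11534 = 16 + 11534 = 11550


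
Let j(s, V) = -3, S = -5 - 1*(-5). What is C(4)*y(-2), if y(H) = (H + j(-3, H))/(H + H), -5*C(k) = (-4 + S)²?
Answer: -4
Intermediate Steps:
S = 0 (S = -5 + 5 = 0)
C(k) = -16/5 (C(k) = -(-4 + 0)²/5 = -⅕*(-4)² = -⅕*16 = -16/5)
y(H) = (-3 + H)/(2*H) (y(H) = (H - 3)/(H + H) = (-3 + H)/((2*H)) = (-3 + H)*(1/(2*H)) = (-3 + H)/(2*H))
C(4)*y(-2) = -8*(-3 - 2)/(5*(-2)) = -8*(-1)*(-5)/(5*2) = -16/5*5/4 = -4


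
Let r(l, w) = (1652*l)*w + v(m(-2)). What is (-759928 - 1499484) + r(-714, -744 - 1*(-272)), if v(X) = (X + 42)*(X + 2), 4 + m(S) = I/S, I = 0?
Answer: 554477728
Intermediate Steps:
m(S) = -4 (m(S) = -4 + 0/S = -4 + 0 = -4)
v(X) = (2 + X)*(42 + X) (v(X) = (42 + X)*(2 + X) = (2 + X)*(42 + X))
r(l, w) = -76 + 1652*l*w (r(l, w) = (1652*l)*w + (84 + (-4)² + 44*(-4)) = 1652*l*w + (84 + 16 - 176) = 1652*l*w - 76 = -76 + 1652*l*w)
(-759928 - 1499484) + r(-714, -744 - 1*(-272)) = (-759928 - 1499484) + (-76 + 1652*(-714)*(-744 - 1*(-272))) = -2259412 + (-76 + 1652*(-714)*(-744 + 272)) = -2259412 + (-76 + 1652*(-714)*(-472)) = -2259412 + (-76 + 556737216) = -2259412 + 556737140 = 554477728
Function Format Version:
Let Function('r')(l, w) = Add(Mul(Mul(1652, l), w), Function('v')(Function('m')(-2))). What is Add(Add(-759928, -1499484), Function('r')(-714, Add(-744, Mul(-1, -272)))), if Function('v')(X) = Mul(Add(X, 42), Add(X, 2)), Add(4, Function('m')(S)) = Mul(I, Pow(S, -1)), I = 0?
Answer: 554477728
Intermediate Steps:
Function('m')(S) = -4 (Function('m')(S) = Add(-4, Mul(0, Pow(S, -1))) = Add(-4, 0) = -4)
Function('v')(X) = Mul(Add(2, X), Add(42, X)) (Function('v')(X) = Mul(Add(42, X), Add(2, X)) = Mul(Add(2, X), Add(42, X)))
Function('r')(l, w) = Add(-76, Mul(1652, l, w)) (Function('r')(l, w) = Add(Mul(Mul(1652, l), w), Add(84, Pow(-4, 2), Mul(44, -4))) = Add(Mul(1652, l, w), Add(84, 16, -176)) = Add(Mul(1652, l, w), -76) = Add(-76, Mul(1652, l, w)))
Add(Add(-759928, -1499484), Function('r')(-714, Add(-744, Mul(-1, -272)))) = Add(Add(-759928, -1499484), Add(-76, Mul(1652, -714, Add(-744, Mul(-1, -272))))) = Add(-2259412, Add(-76, Mul(1652, -714, Add(-744, 272)))) = Add(-2259412, Add(-76, Mul(1652, -714, -472))) = Add(-2259412, Add(-76, 556737216)) = Add(-2259412, 556737140) = 554477728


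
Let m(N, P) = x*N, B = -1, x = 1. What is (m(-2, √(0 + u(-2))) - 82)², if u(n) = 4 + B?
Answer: 7056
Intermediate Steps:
u(n) = 3 (u(n) = 4 - 1 = 3)
m(N, P) = N (m(N, P) = 1*N = N)
(m(-2, √(0 + u(-2))) - 82)² = (-2 - 82)² = (-84)² = 7056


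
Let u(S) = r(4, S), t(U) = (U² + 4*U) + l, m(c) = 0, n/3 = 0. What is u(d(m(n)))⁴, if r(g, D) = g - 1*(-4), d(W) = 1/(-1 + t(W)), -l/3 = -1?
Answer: 4096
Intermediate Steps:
l = 3 (l = -3*(-1) = 3)
n = 0 (n = 3*0 = 0)
t(U) = 3 + U² + 4*U (t(U) = (U² + 4*U) + 3 = 3 + U² + 4*U)
d(W) = 1/(2 + W² + 4*W) (d(W) = 1/(-1 + (3 + W² + 4*W)) = 1/(2 + W² + 4*W))
r(g, D) = 4 + g (r(g, D) = g + 4 = 4 + g)
u(S) = 8 (u(S) = 4 + 4 = 8)
u(d(m(n)))⁴ = 8⁴ = 4096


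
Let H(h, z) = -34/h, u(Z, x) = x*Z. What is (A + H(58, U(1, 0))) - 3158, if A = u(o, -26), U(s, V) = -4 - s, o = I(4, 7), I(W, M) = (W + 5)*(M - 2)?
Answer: -125529/29 ≈ -4328.6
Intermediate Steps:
I(W, M) = (-2 + M)*(5 + W) (I(W, M) = (5 + W)*(-2 + M) = (-2 + M)*(5 + W))
o = 45 (o = -10 - 2*4 + 5*7 + 7*4 = -10 - 8 + 35 + 28 = 45)
u(Z, x) = Z*x
A = -1170 (A = 45*(-26) = -1170)
(A + H(58, U(1, 0))) - 3158 = (-1170 - 34/58) - 3158 = (-1170 - 34*1/58) - 3158 = (-1170 - 17/29) - 3158 = -33947/29 - 3158 = -125529/29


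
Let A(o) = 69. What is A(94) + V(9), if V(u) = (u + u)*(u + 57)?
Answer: 1257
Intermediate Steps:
V(u) = 2*u*(57 + u) (V(u) = (2*u)*(57 + u) = 2*u*(57 + u))
A(94) + V(9) = 69 + 2*9*(57 + 9) = 69 + 2*9*66 = 69 + 1188 = 1257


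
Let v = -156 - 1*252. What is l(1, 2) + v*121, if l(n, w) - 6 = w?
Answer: -49360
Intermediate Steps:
v = -408 (v = -156 - 252 = -408)
l(n, w) = 6 + w
l(1, 2) + v*121 = (6 + 2) - 408*121 = 8 - 49368 = -49360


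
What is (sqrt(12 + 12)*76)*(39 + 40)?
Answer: 12008*sqrt(6) ≈ 29413.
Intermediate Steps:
(sqrt(12 + 12)*76)*(39 + 40) = (sqrt(24)*76)*79 = ((2*sqrt(6))*76)*79 = (152*sqrt(6))*79 = 12008*sqrt(6)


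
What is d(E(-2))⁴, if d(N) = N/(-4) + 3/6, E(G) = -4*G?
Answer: 81/16 ≈ 5.0625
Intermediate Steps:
d(N) = ½ - N/4 (d(N) = N*(-¼) + 3*(⅙) = -N/4 + ½ = ½ - N/4)
d(E(-2))⁴ = (½ - (-1)*(-2))⁴ = (½ - ¼*8)⁴ = (½ - 2)⁴ = (-3/2)⁴ = 81/16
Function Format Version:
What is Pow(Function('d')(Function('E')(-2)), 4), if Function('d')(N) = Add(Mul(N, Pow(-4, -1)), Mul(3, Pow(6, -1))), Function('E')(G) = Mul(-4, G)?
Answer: Rational(81, 16) ≈ 5.0625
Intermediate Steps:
Function('d')(N) = Add(Rational(1, 2), Mul(Rational(-1, 4), N)) (Function('d')(N) = Add(Mul(N, Rational(-1, 4)), Mul(3, Rational(1, 6))) = Add(Mul(Rational(-1, 4), N), Rational(1, 2)) = Add(Rational(1, 2), Mul(Rational(-1, 4), N)))
Pow(Function('d')(Function('E')(-2)), 4) = Pow(Add(Rational(1, 2), Mul(Rational(-1, 4), Mul(-4, -2))), 4) = Pow(Add(Rational(1, 2), Mul(Rational(-1, 4), 8)), 4) = Pow(Add(Rational(1, 2), -2), 4) = Pow(Rational(-3, 2), 4) = Rational(81, 16)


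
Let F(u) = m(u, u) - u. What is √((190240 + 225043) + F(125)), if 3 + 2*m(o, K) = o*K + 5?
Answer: √1691886/2 ≈ 650.36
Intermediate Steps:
m(o, K) = 1 + K*o/2 (m(o, K) = -3/2 + (o*K + 5)/2 = -3/2 + (K*o + 5)/2 = -3/2 + (5 + K*o)/2 = -3/2 + (5/2 + K*o/2) = 1 + K*o/2)
F(u) = 1 + u²/2 - u (F(u) = (1 + u*u/2) - u = (1 + u²/2) - u = 1 + u²/2 - u)
√((190240 + 225043) + F(125)) = √((190240 + 225043) + (1 + (½)*125² - 1*125)) = √(415283 + (1 + (½)*15625 - 125)) = √(415283 + (1 + 15625/2 - 125)) = √(415283 + 15377/2) = √(845943/2) = √1691886/2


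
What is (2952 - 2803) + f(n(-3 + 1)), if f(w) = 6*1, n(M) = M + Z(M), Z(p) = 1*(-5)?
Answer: 155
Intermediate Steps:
Z(p) = -5
n(M) = -5 + M (n(M) = M - 5 = -5 + M)
f(w) = 6
(2952 - 2803) + f(n(-3 + 1)) = (2952 - 2803) + 6 = 149 + 6 = 155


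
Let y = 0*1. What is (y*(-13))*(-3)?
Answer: 0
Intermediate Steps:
y = 0
(y*(-13))*(-3) = (0*(-13))*(-3) = 0*(-3) = 0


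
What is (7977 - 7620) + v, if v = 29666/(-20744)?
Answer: 3687971/10372 ≈ 355.57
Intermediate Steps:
v = -14833/10372 (v = 29666*(-1/20744) = -14833/10372 ≈ -1.4301)
(7977 - 7620) + v = (7977 - 7620) - 14833/10372 = 357 - 14833/10372 = 3687971/10372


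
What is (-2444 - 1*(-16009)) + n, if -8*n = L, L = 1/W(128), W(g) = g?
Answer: 13890559/1024 ≈ 13565.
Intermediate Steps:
L = 1/128 ≈ 0.0078125
n = -1/1024 (n = -⅛*1/128 = -1/1024 ≈ -0.00097656)
(-2444 - 1*(-16009)) + n = (-2444 - 1*(-16009)) - 1/1024 = (-2444 + 16009) - 1/1024 = 13565 - 1/1024 = 13890559/1024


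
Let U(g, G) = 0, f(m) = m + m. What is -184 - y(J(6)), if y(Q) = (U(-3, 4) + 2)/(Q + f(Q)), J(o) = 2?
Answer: -553/3 ≈ -184.33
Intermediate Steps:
f(m) = 2*m
y(Q) = 2/(3*Q) (y(Q) = (0 + 2)/(Q + 2*Q) = 2/((3*Q)) = 2*(1/(3*Q)) = 2/(3*Q))
-184 - y(J(6)) = -184 - 2/(3*2) = -184 - 1*⅓ = -184 - ⅓ = -553/3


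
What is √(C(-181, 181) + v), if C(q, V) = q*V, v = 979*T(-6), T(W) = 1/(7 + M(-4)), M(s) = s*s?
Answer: 2*I*√4327013/23 ≈ 180.88*I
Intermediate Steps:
M(s) = s²
T(W) = 1/23 (T(W) = 1/(7 + (-4)²) = 1/(7 + 16) = 1/23)
v = 979/23 (v = 979*(1/23) = 979/23 ≈ 42.565)
C(q, V) = V*q
√(C(-181, 181) + v) = √(181*(-181) + 979/23) = √(-32761 + 979/23) = √(-752524/23) = 2*I*√4327013/23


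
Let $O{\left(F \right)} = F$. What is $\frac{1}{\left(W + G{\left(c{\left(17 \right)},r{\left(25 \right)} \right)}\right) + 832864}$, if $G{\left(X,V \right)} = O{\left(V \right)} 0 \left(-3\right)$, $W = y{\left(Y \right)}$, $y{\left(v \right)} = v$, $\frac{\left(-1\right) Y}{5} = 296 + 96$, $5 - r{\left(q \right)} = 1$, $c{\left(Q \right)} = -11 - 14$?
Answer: $\frac{1}{830904} \approx 1.2035 \cdot 10^{-6}$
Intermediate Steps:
$c{\left(Q \right)} = -25$ ($c{\left(Q \right)} = -11 - 14 = -25$)
$r{\left(q \right)} = 4$ ($r{\left(q \right)} = 5 - 1 = 4$)
$Y = -1960$ ($Y = - 5 \left(296 + 96\right) = \left(-5\right) 392 = -1960$)
$W = -1960$
$G{\left(X,V \right)} = 0$ ($G{\left(X,V \right)} = V 0 \left(-3\right) = 0 \left(-3\right) = 0$)
$\frac{1}{\left(W + G{\left(c{\left(17 \right)},r{\left(25 \right)} \right)}\right) + 832864} = \frac{1}{\left(-1960 + 0\right) + 832864} = \frac{1}{-1960 + 832864} = \frac{1}{830904}$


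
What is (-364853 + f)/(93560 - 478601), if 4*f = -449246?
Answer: 954329/770082 ≈ 1.2393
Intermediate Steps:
f = -224623/2 (f = (¼)*(-449246) = -224623/2 ≈ -1.1231e+5)
(-364853 + f)/(93560 - 478601) = (-364853 - 224623/2)/(93560 - 478601) = -954329/2/(-385041) = -954329/2*(-1/385041) = 954329/770082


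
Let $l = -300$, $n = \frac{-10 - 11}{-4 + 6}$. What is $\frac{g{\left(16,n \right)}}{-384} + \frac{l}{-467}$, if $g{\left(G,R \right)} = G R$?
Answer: $\frac{8069}{7472} \approx 1.0799$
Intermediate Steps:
$n = - \frac{21}{2} \approx -10.5$
$\frac{g{\left(16,n \right)}}{-384} + \frac{l}{-467} = \frac{16 \left(- \frac{21}{2}\right)}{-384} - \frac{300}{-467} = \left(-168\right) \left(- \frac{1}{384}\right) - - \frac{300}{467} = \frac{7}{16} + \frac{300}{467} = \frac{8069}{7472}$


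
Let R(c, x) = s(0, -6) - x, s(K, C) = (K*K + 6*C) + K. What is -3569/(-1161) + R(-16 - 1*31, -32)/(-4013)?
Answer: 333187/108351 ≈ 3.0751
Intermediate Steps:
s(K, C) = K + K² + 6*C (s(K, C) = (K² + 6*C) + K = K + K² + 6*C)
R(c, x) = -36 - x (R(c, x) = (0 + 0² + 6*(-6)) - x = (0 + 0 - 36) - x = -36 - x)
-3569/(-1161) + R(-16 - 1*31, -32)/(-4013) = -3569/(-1161) + (-36 - 1*(-32))/(-4013) = -3569*(-1/1161) + (-36 + 32)*(-1/4013) = 83/27 - 4*(-1/4013) = 83/27 + 4/4013 = 333187/108351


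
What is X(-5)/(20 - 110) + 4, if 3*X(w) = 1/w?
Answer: 5401/1350 ≈ 4.0007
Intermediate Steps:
X(w) = 1/(3*w)
X(-5)/(20 - 110) + 4 = ((⅓)/(-5))/(20 - 110) + 4 = ((⅓)*(-⅕))/(-90) + 4 = -1/90*(-1/15) + 4 = 1/1350 + 4 = 5401/1350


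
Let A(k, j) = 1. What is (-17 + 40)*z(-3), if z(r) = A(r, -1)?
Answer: 23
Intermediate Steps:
z(r) = 1
(-17 + 40)*z(-3) = (-17 + 40)*1 = 23*1 = 23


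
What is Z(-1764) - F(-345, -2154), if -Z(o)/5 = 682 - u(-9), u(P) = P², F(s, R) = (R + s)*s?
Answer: -865160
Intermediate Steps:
F(s, R) = s*(R + s)
Z(o) = -3005 (Z(o) = -5*(682 - 1*(-9)²) = -5*(682 - 1*81) = -5*(682 - 81) = -5*601 = -3005)
Z(-1764) - F(-345, -2154) = -3005 - (-345)*(-2154 - 345) = -3005 - (-345)*(-2499) = -3005 - 1*862155 = -3005 - 862155 = -865160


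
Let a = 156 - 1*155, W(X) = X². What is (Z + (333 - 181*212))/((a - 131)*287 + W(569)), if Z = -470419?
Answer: -508458/286451 ≈ -1.7750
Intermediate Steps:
a = 1 (a = 156 - 155 = 1)
(Z + (333 - 181*212))/((a - 131)*287 + W(569)) = (-470419 + (333 - 181*212))/((1 - 131)*287 + 569²) = (-470419 + (333 - 38372))/(-130*287 + 323761) = (-470419 - 38039)/(-37310 + 323761) = -508458/286451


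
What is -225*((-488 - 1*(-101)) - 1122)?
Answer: 339525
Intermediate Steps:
-225*((-488 - 1*(-101)) - 1122) = -225*((-488 + 101) - 1122) = -225*(-387 - 1122) = -225*(-1509) = 339525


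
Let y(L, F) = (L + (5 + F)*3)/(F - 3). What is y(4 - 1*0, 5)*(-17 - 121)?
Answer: -2346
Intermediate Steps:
y(L, F) = (15 + L + 3*F)/(-3 + F) (y(L, F) = (L + (15 + 3*F))/(-3 + F) = (15 + L + 3*F)/(-3 + F))
y(4 - 1*0, 5)*(-17 - 121) = ((15 + (4 - 1*0) + 3*5)/(-3 + 5))*(-17 - 121) = ((15 + (4 + 0) + 15)/2)*(-138) = ((15 + 4 + 15)/2)*(-138) = ((½)*34)*(-138) = 17*(-138) = -2346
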